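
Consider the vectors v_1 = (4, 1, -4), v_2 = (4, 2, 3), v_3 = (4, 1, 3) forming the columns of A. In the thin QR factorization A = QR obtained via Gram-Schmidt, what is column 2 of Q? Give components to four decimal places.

q_2 = (0.6195, 0.3442, 0.7055)

v_1 = (4, 1, -4); ‖v_1‖ = 5.7446, so q_1 = (0.6963, 0.1741, -0.6963).
q_1·v_2 = 0.6963·4 + 0.1741·2 + (-0.6963)·3 = 1.0445.
u_2 = v_2 − 1.0445·q_1 = (3.2727, 1.8182, 3.7273).
‖u_2‖ = 5.2829, so q_2 = (0.6195, 0.3442, 0.7055).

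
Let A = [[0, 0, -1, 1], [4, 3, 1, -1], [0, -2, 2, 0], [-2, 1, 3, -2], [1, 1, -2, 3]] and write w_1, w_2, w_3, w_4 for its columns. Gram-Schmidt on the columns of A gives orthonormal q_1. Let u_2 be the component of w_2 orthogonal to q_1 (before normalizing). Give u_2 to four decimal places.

u_2 = (0.0000, 0.9048, -2.0000, 2.0476, 0.4762)

w_1 = (0, 4, 0, -2, 1); ‖w_1‖ = 4.5826, so q_1 = (0.0000, 0.8729, 0.0000, -0.4364, 0.2182).
q_1·w_2 = 0.0000·0 + 0.8729·3 + 0.0000·(-2) + (-0.4364)·1 + 0.2182·1 = 2.4004.
u_2 = w_2 − 2.4004·q_1 = (0.0000, 0.9048, -2.0000, 2.0476, 0.4762).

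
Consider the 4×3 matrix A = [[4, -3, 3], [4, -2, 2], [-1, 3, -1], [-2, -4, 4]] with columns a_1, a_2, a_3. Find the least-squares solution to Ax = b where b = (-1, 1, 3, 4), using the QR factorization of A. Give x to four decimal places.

x = (-0.4578, 1.6244, 2.3311)

a_1 = (4, 4, -1, -2); ‖a_1‖ = 6.0828, so e_1 = (0.6576, 0.6576, -0.1644, -0.3288).
e_1·a_2 = 0.6576·(-3) + 0.6576·(-2) + (-0.1644)·3 + (-0.3288)·(-4) = -2.4660.
u_2 = a_2 + 2.4660·e_1 = (-1.3784, -0.3784, 2.5946, -4.8108).
‖u_2‖ = 5.6497, so e_2 = (-0.2440, -0.0670, 0.4592, -0.8515).
e_1·a_3 = 0.6576·3 + 0.6576·2 + (-0.1644)·(-1) + (-0.3288)·4 = 2.1372; e_2·a_3 = (-0.2440)·3 + (-0.0670)·2 + 0.4592·(-1) + (-0.8515)·4 = -4.7312.
u_3 = a_3 − 2.1372·e_1 + 4.7312·e_2 = (0.4403, 0.2777, 1.5241, 0.6740).
‖u_3‖ = 1.7459, so e_3 = (0.2522, 0.1591, 0.8730, 0.3860).
Qᵀb = (-1.8084, -1.8513, 4.0700).
Back-substitute: x_3 = 4.0700/1.7459 = 2.3311.
x_2 = (-1.8513 + 4.7312·2.3311)/5.6497 = 1.6244.
x_1 = (-1.8084 + 2.4660·1.6244 − 2.1372·2.3311)/6.0828 = -0.4578.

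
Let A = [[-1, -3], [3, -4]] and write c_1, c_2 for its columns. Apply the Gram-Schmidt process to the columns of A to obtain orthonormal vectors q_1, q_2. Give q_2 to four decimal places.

c_1 = (-1, 3); ‖c_1‖ = 3.1623, so q_1 = (-0.3162, 0.9487).
q_1·c_2 = (-0.3162)·(-3) + 0.9487·(-4) = -2.8460.
u_2 = c_2 + 2.8460·q_1 = (-3.9000, -1.3000).
‖u_2‖ = 4.1110, so q_2 = (-0.9487, -0.3162).

q_2 = (-0.9487, -0.3162)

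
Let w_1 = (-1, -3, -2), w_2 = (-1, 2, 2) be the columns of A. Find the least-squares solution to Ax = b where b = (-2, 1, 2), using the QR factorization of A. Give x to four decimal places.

x = (0.6000, 1.4889)

e_1 = w_1/‖w_1‖ = (-1, -3, -2)/3.7417 = (-0.2673, -0.8018, -0.5345).
r_{12} = e_1·w_2 = -2.4054.
u_2 = w_2 + 2.4054·e_1 = (-1.6429, 0.0714, 0.7143).
‖u_2‖ = 1.7928, so e_2 = (-0.9163, 0.0398, 0.3984).
Qᵀb = (-1.3363, 2.6693).
Back-substitute: x_2 = 2.6693/1.7928 = 1.4889.
x_1 = (-1.3363 + 2.4054·1.4889)/3.7417 = 0.6000.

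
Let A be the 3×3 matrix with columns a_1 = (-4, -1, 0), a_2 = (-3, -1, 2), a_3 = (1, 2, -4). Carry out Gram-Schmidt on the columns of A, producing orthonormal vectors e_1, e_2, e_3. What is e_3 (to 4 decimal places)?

a_1 = (-4, -1, 0); ‖a_1‖ = 4.1231, so e_1 = (-0.9701, -0.2425, 0.0000).
e_1·a_2 = (-0.9701)·(-3) + (-0.2425)·(-1) + 0.0000·2 = 3.1530.
u_2 = a_2 − 3.1530·e_1 = (0.0588, -0.2353, 2.0000).
‖u_2‖ = 2.0147, so e_2 = (0.0292, -0.1168, 0.9927).
e_1·a_3 = (-0.9701)·1 + (-0.2425)·2 + 0.0000·(-4) = -1.4552; e_2·a_3 = 0.0292·1 + (-0.1168)·2 + 0.9927·(-4) = -4.1753.
u_3 = a_3 + 1.4552·e_1 + 4.1753·e_2 = (-0.2899, 1.1594, 0.1449).
‖u_3‖ = 1.2039, so e_3 = (-0.2408, 0.9631, 0.1204).

e_3 = (-0.2408, 0.9631, 0.1204)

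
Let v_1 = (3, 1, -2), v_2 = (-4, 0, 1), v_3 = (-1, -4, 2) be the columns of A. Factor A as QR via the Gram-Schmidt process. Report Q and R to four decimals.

Q = [[0.8018, -0.5774, -0.1543], [0.2673, 0.5774, -0.7715], [-0.5345, -0.5774, -0.6172]], R = [[3.7417, -3.7417, -2.9399], [0.0000, 1.7321, -2.8868], [0.0000, 0.0000, 2.0059]]

v_1 = (3, 1, -2); ‖v_1‖ = 3.7417, so q_1 = (0.8018, 0.2673, -0.5345).
q_1·v_2 = 0.8018·(-4) + 0.2673·0 + (-0.5345)·1 = -3.7417.
u_2 = v_2 + 3.7417·q_1 = (-1.0000, 1.0000, -1.0000).
‖u_2‖ = 1.7321, so q_2 = (-0.5774, 0.5774, -0.5774).
q_1·v_3 = 0.8018·(-1) + 0.2673·(-4) + (-0.5345)·2 = -2.9399; q_2·v_3 = (-0.5774)·(-1) + 0.5774·(-4) + (-0.5774)·2 = -2.8868.
u_3 = v_3 + 2.9399·q_1 + 2.8868·q_2 = (-0.3095, -1.5476, -1.2381).
‖u_3‖ = 2.0059, so q_3 = (-0.1543, -0.7715, -0.6172).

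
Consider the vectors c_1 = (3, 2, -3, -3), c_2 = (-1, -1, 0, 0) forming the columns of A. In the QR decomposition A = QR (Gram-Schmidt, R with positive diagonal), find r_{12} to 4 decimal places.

e_1 = c_1/‖c_1‖ = (3, 2, -3, -3)/5.5678 = (0.5388, 0.3592, -0.5388, -0.5388).
r_{12} = e_1·c_2 = -0.8980.

r_{12} = -0.8980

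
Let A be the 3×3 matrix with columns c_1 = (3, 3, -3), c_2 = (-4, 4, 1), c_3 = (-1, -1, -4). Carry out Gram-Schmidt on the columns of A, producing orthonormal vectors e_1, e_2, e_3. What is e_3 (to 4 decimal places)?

e_3 = (-0.5051, -0.3030, -0.8081)

c_1 = (3, 3, -3); ‖c_1‖ = 5.1962, so e_1 = (0.5774, 0.5774, -0.5774).
e_1·c_2 = 0.5774·(-4) + 0.5774·4 + (-0.5774)·1 = -0.5774.
u_2 = c_2 + 0.5774·e_1 = (-3.6667, 4.3333, 0.6667).
‖u_2‖ = 5.7155, so e_2 = (-0.6415, 0.7582, 0.1166).
e_1·c_3 = 0.5774·(-1) + 0.5774·(-1) + (-0.5774)·(-4) = 1.1547; e_2·c_3 = (-0.6415)·(-1) + 0.7582·(-1) + 0.1166·(-4) = -0.5832.
u_3 = c_3 − 1.1547·e_1 + 0.5832·e_2 = (-2.0408, -1.2245, -3.2653).
‖u_3‖ = 4.0406, so e_3 = (-0.5051, -0.3030, -0.8081).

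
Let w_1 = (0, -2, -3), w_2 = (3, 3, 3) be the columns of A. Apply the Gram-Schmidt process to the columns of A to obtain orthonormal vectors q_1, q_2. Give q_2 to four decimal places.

w_1 = (0, -2, -3); ‖w_1‖ = 3.6056, so q_1 = (0.0000, -0.5547, -0.8321).
q_1·w_2 = 0.0000·3 + (-0.5547)·3 + (-0.8321)·3 = -4.1603.
u_2 = w_2 + 4.1603·q_1 = (3.0000, 0.6923, -0.4615).
‖u_2‖ = 3.1132, so q_2 = (0.9636, 0.2224, -0.1482).

q_2 = (0.9636, 0.2224, -0.1482)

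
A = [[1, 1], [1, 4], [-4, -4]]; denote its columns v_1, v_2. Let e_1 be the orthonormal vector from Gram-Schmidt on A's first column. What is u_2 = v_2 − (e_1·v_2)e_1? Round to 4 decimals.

v_1 = (1, 1, -4); ‖v_1‖ = 4.2426, so e_1 = (0.2357, 0.2357, -0.9428).
e_1·v_2 = 0.2357·1 + 0.2357·4 + (-0.9428)·(-4) = 4.9497.
u_2 = v_2 − 4.9497·e_1 = (-0.1667, 2.8333, 0.6667).

u_2 = (-0.1667, 2.8333, 0.6667)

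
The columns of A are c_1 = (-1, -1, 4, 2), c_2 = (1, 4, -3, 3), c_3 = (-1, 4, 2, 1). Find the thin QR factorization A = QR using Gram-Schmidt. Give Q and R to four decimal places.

Q = [[-0.2132, 0.0921, -0.2770], [-0.2132, 0.6444, 0.7270], [0.8528, -0.1841, 0.3674], [0.4264, 0.7365, -0.5097]], R = [[4.6904, -2.3452, 1.4924], [0.0000, 5.4314, 2.8538], [0.0000, 0.0000, 3.4101]]

e_1 = c_1/‖c_1‖ = (-1, -1, 4, 2)/4.6904 = (-0.2132, -0.2132, 0.8528, 0.4264).
r_{12} = e_1·c_2 = -2.3452.
u_2 = c_2 + 2.3452·e_1 = (0.5000, 3.5000, -1.0000, 4.0000).
‖u_2‖ = 5.4314, so e_2 = (0.0921, 0.6444, -0.1841, 0.7365).
r_{13} = e_1·c_3 = 1.4924; r_{23} = e_2·c_3 = 2.8538.
u_3 = c_3 − 1.4924·e_1 − 2.8538·e_2 = (-0.9445, 2.4792, 1.2527, -1.7381).
‖u_3‖ = 3.4101, so e_3 = (-0.2770, 0.7270, 0.3674, -0.5097).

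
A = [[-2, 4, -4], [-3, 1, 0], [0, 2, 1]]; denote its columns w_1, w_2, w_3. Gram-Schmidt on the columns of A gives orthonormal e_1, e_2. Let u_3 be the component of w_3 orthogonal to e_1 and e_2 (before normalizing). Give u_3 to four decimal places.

u_3 = (-1.3421, 0.8947, 2.2368)

w_1 = (-2, -3, 0); ‖w_1‖ = 3.6056, so e_1 = (-0.5547, -0.8321, 0.0000).
e_1·w_2 = (-0.5547)·4 + (-0.8321)·1 + 0.0000·2 = -3.0509.
u_2 = w_2 + 3.0509·e_1 = (2.3077, -1.5385, 2.0000).
‖u_2‖ = 3.4194, so e_2 = (0.6749, -0.4499, 0.5849).
e_1·w_3 = (-0.5547)·(-4) + (-0.8321)·0 + 0.0000·1 = 2.2188; e_2·w_3 = 0.6749·(-4) + (-0.4499)·0 + 0.5849·1 = -2.1146.
u_3 = w_3 − 2.2188·e_1 + 2.1146·e_2 = (-1.3421, 0.8947, 2.2368).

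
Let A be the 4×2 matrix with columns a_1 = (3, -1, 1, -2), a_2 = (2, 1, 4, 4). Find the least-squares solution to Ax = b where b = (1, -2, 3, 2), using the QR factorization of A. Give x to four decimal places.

a_1 = (3, -1, 1, -2); ‖a_1‖ = 3.8730, so q_1 = (0.7746, -0.2582, 0.2582, -0.5164).
q_1·a_2 = 0.7746·2 + (-0.2582)·1 + 0.2582·4 + (-0.5164)·4 = 0.2582.
u_2 = a_2 − 0.2582·q_1 = (1.8000, 1.0667, 3.9333, 4.1333).
‖u_2‖ = 6.0773, so q_2 = (0.2962, 0.1755, 0.6472, 0.6801).
Qᵀb = (1.0328, 3.2471).
Back-substitute: x_2 = 3.2471/6.0773 = 0.5343.
x_1 = (1.0328 − 0.2582·0.5343)/3.8730 = 0.2310.

x = (0.2310, 0.5343)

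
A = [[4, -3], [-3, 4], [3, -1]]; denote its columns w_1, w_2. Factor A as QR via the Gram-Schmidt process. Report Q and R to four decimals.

Q = [[0.6860, 0.0827], [-0.5145, 0.7576], [0.5145, 0.6474]], R = [[5.8310, -4.6305], [0.0000, 2.1351]]

e_1 = w_1/‖w_1‖ = (4, -3, 3)/5.8310 = (0.6860, -0.5145, 0.5145).
r_{12} = e_1·w_2 = -4.6305.
u_2 = w_2 + 4.6305·e_1 = (0.1765, 1.6176, 1.3824).
‖u_2‖ = 2.1351, so e_2 = (0.0827, 0.7576, 0.6474).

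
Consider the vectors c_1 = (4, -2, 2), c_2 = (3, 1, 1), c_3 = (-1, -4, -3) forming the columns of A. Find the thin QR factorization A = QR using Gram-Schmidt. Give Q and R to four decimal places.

c_1 = (4, -2, 2); ‖c_1‖ = 4.8990, so e_1 = (0.8165, -0.4082, 0.4082).
e_1·c_2 = 0.8165·3 + (-0.4082)·1 + 0.4082·1 = 2.4495.
u_2 = c_2 − 2.4495·e_1 = (1.0000, 2.0000, 0.0000).
‖u_2‖ = 2.2361, so e_2 = (0.4472, 0.8944, 0.0000).
e_1·c_3 = 0.8165·(-1) + (-0.4082)·(-4) + 0.4082·(-3) = -0.4082; e_2·c_3 = 0.4472·(-1) + 0.8944·(-4) + (0.0000)·(-3) = -4.0249.
u_3 = c_3 + 0.4082·e_1 + 4.0249·e_2 = (1.1333, -0.5667, -2.8333).
‖u_3‖ = 3.1038, so e_3 = (0.3651, -0.1826, -0.9129).

Q = [[0.8165, 0.4472, 0.3651], [-0.4082, 0.8944, -0.1826], [0.4082, 0.0000, -0.9129]], R = [[4.8990, 2.4495, -0.4082], [0.0000, 2.2361, -4.0249], [0.0000, 0.0000, 3.1038]]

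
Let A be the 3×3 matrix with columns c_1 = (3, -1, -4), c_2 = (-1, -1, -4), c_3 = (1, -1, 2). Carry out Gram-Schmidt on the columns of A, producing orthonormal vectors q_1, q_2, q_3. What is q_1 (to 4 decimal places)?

q_1 = (0.5883, -0.1961, -0.7845)

c_1 = (3, -1, -4); ‖c_1‖ = 5.0990, so q_1 = (0.5883, -0.1961, -0.7845).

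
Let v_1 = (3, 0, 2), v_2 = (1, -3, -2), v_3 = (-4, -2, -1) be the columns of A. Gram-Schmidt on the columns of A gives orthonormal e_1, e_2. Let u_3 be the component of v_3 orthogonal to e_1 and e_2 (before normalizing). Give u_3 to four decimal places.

u_3 = (-1.0276, -1.3702, 1.5414)

e_1 = v_1/‖v_1‖ = (3, 0, 2)/3.6056 = (0.8321, 0.0000, 0.5547).
r_{12} = e_1·v_2 = -0.2774.
u_2 = v_2 + 0.2774·e_1 = (1.2308, -3.0000, -1.8462).
‖u_2‖ = 3.7314, so e_2 = (0.3298, -0.8040, -0.4948).
r_{13} = e_1·v_3 = -3.8829; r_{23} = e_2·v_3 = 0.7834.
u_3 = v_3 + 3.8829·e_1 − 0.7834·e_2 = (-1.0276, -1.3702, 1.5414).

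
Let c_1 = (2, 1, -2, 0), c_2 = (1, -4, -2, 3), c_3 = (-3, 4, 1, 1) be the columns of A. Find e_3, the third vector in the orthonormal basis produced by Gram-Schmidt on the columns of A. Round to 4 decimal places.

e_3 = (-0.4573, 0.5110, -0.2017, 0.6993)

c_1 = (2, 1, -2, 0); ‖c_1‖ = 3.0000, so e_1 = (0.6667, 0.3333, -0.6667, 0.0000).
e_1·c_2 = 0.6667·1 + 0.3333·(-4) + (-0.6667)·(-2) + 0.0000·3 = 0.6667.
u_2 = c_2 − 0.6667·e_1 = (0.5556, -4.2222, -1.5556, 3.0000).
‖u_2‖ = 5.4365, so e_2 = (0.1022, -0.7766, -0.2861, 0.5518).
e_1·c_3 = 0.6667·(-3) + 0.3333·4 + (-0.6667)·1 + 0.0000·1 = -1.3333; e_2·c_3 = 0.1022·(-3) + (-0.7766)·4 + (-0.2861)·1 + 0.5518·1 = -3.1474.
u_3 = c_3 + 1.3333·e_1 + 3.1474·e_2 = (-1.7895, 2.0000, -0.7895, 2.7368).
‖u_3‖ = 3.9135, so e_3 = (-0.4573, 0.5110, -0.2017, 0.6993).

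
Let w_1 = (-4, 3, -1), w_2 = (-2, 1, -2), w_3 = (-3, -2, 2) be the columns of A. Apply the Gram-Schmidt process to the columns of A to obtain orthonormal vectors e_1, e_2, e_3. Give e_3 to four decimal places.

e_3 = (-0.6202, -0.7442, 0.2481)

e_1 = w_1/‖w_1‖ = (-4, 3, -1)/5.0990 = (-0.7845, 0.5883, -0.1961).
r_{12} = e_1·w_2 = 2.5495.
u_2 = w_2 − 2.5495·e_1 = (0.0000, -0.5000, -1.5000).
‖u_2‖ = 1.5811, so e_2 = (0.0000, -0.3162, -0.9487).
r_{13} = e_1·w_3 = 0.7845; r_{23} = e_2·w_3 = -1.2649.
u_3 = w_3 − 0.7845·e_1 + 1.2649·e_2 = (-2.3846, -2.8615, 0.9538).
‖u_3‖ = 3.8451, so e_3 = (-0.6202, -0.7442, 0.2481).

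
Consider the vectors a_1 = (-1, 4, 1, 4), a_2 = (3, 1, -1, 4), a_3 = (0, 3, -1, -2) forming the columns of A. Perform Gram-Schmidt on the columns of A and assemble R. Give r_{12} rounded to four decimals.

a_1 = (-1, 4, 1, 4); ‖a_1‖ = 5.8310, so q_1 = (-0.1715, 0.6860, 0.1715, 0.6860).
r_{12} = q_1·a_2 = 2.7440.

r_{12} = 2.7440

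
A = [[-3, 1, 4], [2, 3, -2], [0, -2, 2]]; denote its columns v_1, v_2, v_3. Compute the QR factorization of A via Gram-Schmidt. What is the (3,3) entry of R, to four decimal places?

r_{33} = 1.9767

v_1 = (-3, 2, 0); ‖v_1‖ = 3.6056, so e_1 = (-0.8321, 0.5547, 0.0000).
e_1·v_2 = (-0.8321)·1 + 0.5547·3 + 0.0000·(-2) = 0.8321.
u_2 = v_2 − 0.8321·e_1 = (1.6923, 2.5385, -2.0000).
‖u_2‖ = 3.6480, so e_2 = (0.4639, 0.6959, -0.5482).
e_1·v_3 = (-0.8321)·4 + 0.5547·(-2) + 0.0000·2 = -4.4376; e_2·v_3 = 0.4639·4 + 0.6959·(-2) + (-0.5482)·2 = -0.6326.
u_3 = v_3 + 4.4376·e_1 + 0.6326·e_2 = (0.6012, 0.9017, 1.6532).
r_{33} = ‖u_3‖ = 1.9767.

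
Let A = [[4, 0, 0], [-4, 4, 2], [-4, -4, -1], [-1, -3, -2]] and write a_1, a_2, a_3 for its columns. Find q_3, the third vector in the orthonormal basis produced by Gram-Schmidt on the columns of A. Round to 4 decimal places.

q_3 = (0.2913, -0.0514, 0.5397, -0.7882)

a_1 = (4, -4, -4, -1); ‖a_1‖ = 7.0000, so q_1 = (0.5714, -0.5714, -0.5714, -0.1429).
q_1·a_2 = 0.5714·0 + (-0.5714)·4 + (-0.5714)·(-4) + (-0.1429)·(-3) = 0.4286.
u_2 = a_2 − 0.4286·q_1 = (-0.2449, 4.2449, -3.7551, -2.9388).
‖u_2‖ = 6.3888, so q_2 = (-0.0383, 0.6644, -0.5878, -0.4600).
q_1·a_3 = 0.5714·0 + (-0.5714)·2 + (-0.5714)·(-1) + (-0.1429)·(-2) = -0.2857; q_2·a_3 = (-0.0383)·0 + 0.6644·2 + (-0.5878)·(-1) + (-0.4600)·(-2) = 2.8366.
u_3 = a_3 + 0.2857·q_1 − 2.8366·q_2 = (0.2720, -0.0480, 0.5040, -0.7360).
‖u_3‖ = 0.9338, so q_3 = (0.2913, -0.0514, 0.5397, -0.7882).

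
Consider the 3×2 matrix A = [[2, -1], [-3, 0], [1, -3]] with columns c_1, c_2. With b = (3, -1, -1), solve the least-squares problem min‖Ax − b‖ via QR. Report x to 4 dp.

q_1 = c_1/‖c_1‖ = (2, -3, 1)/3.7417 = (0.5345, -0.8018, 0.2673).
r_{12} = q_1·c_2 = -1.3363.
u_2 = c_2 + 1.3363·q_1 = (-0.2857, -1.0714, -2.6429).
‖u_2‖ = 2.8661, so q_2 = (-0.0997, -0.3738, -0.9221).
Qᵀb = (2.1381, 0.9969).
Back-substitute: x_2 = 0.9969/2.8661 = 0.3478.
x_1 = (2.1381 + 1.3363·0.3478)/3.7417 = 0.6957.

x = (0.6957, 0.3478)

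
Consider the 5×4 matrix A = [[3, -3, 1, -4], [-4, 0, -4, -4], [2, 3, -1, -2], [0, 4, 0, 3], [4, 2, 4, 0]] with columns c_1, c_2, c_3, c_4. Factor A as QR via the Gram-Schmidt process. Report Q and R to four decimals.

c_1 = (3, -4, 2, 0, 4); ‖c_1‖ = 6.7082, so e_1 = (0.4472, -0.5963, 0.2981, 0.0000, 0.5963).
e_1·c_2 = 0.4472·(-3) + (-0.5963)·0 + 0.2981·3 + 0.0000·4 + 0.5963·2 = 0.7454.
u_2 = c_2 − 0.7454·e_1 = (-3.3333, 0.4444, 2.7778, 4.0000, 1.5556).
‖u_2‖ = 6.1192, so e_2 = (-0.5447, 0.0726, 0.4539, 0.6537, 0.2542).
e_1·c_3 = 0.4472·1 + (-0.5963)·(-4) + 0.2981·(-1) + 0.0000·0 + 0.5963·4 = 4.9193; e_2·c_3 = (-0.5447)·1 + 0.0726·(-4) + 0.4539·(-1) + 0.6537·0 + 0.2542·4 = -0.2724.
u_3 = c_3 − 4.9193·e_1 + 0.2724·e_2 = (-1.3484, -1.0469, -2.3430, 0.1780, 1.1359).
‖u_3‖ = 3.1186, so e_3 = (-0.4324, -0.3357, -0.7513, 0.0571, 0.3642).
e_1·c_4 = 0.4472·(-4) + (-0.5963)·(-4) + 0.2981·(-2) + 0.0000·3 + 0.5963·0 = 0.0000; e_2·c_4 = (-0.5447)·(-4) + 0.0726·(-4) + 0.4539·(-2) + 0.6537·3 + 0.2542·0 = 2.9416; e_3·c_4 = (-0.4324)·(-4) + (-0.3357)·(-4) + (-0.7513)·(-2) + 0.0571·3 + 0.3642·0 = 4.7461.
u_4 = c_4 − 0.0000·e_1 − 2.9416·e_2 − 4.7461·e_3 = (-0.3456, -2.6205, 0.2304, 0.8062, -2.4764).
‖u_4‖ = 3.7178, so e_4 = (-0.0930, -0.7048, 0.0620, 0.2168, -0.6661).

Q = [[0.4472, -0.5447, -0.4324, -0.0930], [-0.5963, 0.0726, -0.3357, -0.7048], [0.2981, 0.4539, -0.7513, 0.0620], [0.0000, 0.6537, 0.0571, 0.2168], [0.5963, 0.2542, 0.3642, -0.6661]], R = [[6.7082, 0.7454, 4.9193, 0.0000], [0.0000, 6.1192, -0.2724, 2.9416], [0.0000, 0.0000, 3.1186, 4.7461], [0.0000, 0.0000, 0.0000, 3.7178]]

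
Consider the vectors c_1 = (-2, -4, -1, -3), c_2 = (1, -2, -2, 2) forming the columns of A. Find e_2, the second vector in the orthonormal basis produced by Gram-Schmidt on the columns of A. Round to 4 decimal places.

e_1 = c_1/‖c_1‖ = (-2, -4, -1, -3)/5.4772 = (-0.3651, -0.7303, -0.1826, -0.5477).
r_{12} = e_1·c_2 = 0.3651.
u_2 = c_2 − 0.3651·e_1 = (1.1333, -1.7333, -1.9333, 2.2000).
‖u_2‖ = 3.5870, so e_2 = (0.3160, -0.4832, -0.5390, 0.6133).

e_2 = (0.3160, -0.4832, -0.5390, 0.6133)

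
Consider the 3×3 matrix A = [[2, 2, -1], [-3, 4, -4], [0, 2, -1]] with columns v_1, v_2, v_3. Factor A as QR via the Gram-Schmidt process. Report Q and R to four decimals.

Q = [[0.5547, 0.7397, -0.3810], [-0.8321, 0.4931, -0.2540], [0.0000, 0.4579, 0.8890]], R = [[3.6056, -2.2188, 2.7735], [0.0000, 4.3677, -3.1701], [0.0000, 0.0000, 0.5080]]

v_1 = (2, -3, 0); ‖v_1‖ = 3.6056, so q_1 = (0.5547, -0.8321, 0.0000).
q_1·v_2 = 0.5547·2 + (-0.8321)·4 + 0.0000·2 = -2.2188.
u_2 = v_2 + 2.2188·q_1 = (3.2308, 2.1538, 2.0000).
‖u_2‖ = 4.3677, so q_2 = (0.7397, 0.4931, 0.4579).
q_1·v_3 = 0.5547·(-1) + (-0.8321)·(-4) + 0.0000·(-1) = 2.7735; q_2·v_3 = 0.7397·(-1) + 0.4931·(-4) + 0.4579·(-1) = -3.1701.
u_3 = v_3 − 2.7735·q_1 + 3.1701·q_2 = (-0.1935, -0.1290, 0.4516).
‖u_3‖ = 0.5080, so q_3 = (-0.3810, -0.2540, 0.8890).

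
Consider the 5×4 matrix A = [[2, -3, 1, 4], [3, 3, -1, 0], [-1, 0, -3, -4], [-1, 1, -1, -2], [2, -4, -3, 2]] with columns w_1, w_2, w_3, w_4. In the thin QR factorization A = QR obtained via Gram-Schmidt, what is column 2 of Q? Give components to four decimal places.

q_2 = (-0.4116, 0.6861, -0.0549, 0.1189, -0.5854)

w_1 = (2, 3, -1, -1, 2); ‖w_1‖ = 4.3589, so q_1 = (0.4588, 0.6882, -0.2294, -0.2294, 0.4588).
q_1·w_2 = 0.4588·(-3) + 0.6882·3 + (-0.2294)·0 + (-0.2294)·1 + 0.4588·(-4) = -1.3765.
u_2 = w_2 + 1.3765·q_1 = (-2.3684, 3.9474, -0.3158, 0.6842, -3.3684).
‖u_2‖ = 5.7537, so q_2 = (-0.4116, 0.6861, -0.0549, 0.1189, -0.5854).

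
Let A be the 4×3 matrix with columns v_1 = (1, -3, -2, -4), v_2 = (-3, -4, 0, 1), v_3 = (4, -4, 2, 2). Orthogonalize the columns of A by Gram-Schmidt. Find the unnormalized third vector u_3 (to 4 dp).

v_1 = (1, -3, -2, -4); ‖v_1‖ = 5.4772, so q_1 = (0.1826, -0.5477, -0.3651, -0.7303).
q_1·v_2 = 0.1826·(-3) + (-0.5477)·(-4) + (-0.3651)·0 + (-0.7303)·1 = 0.9129.
u_2 = v_2 − 0.9129·q_1 = (-3.1667, -3.5000, 0.3333, 1.6667).
‖u_2‖ = 5.0166, so q_2 = (-0.6312, -0.6977, 0.0664, 0.3322).
q_1·v_3 = 0.1826·4 + (-0.5477)·(-4) + (-0.3651)·2 + (-0.7303)·2 = 0.7303; q_2·v_3 = (-0.6312)·4 + (-0.6977)·(-4) + 0.0664·2 + 0.3322·2 = 1.0631.
u_3 = v_3 − 0.7303·q_1 − 1.0631·q_2 = (4.5377, -2.8583, 2.1960, 2.1801).

u_3 = (4.5377, -2.8583, 2.1960, 2.1801)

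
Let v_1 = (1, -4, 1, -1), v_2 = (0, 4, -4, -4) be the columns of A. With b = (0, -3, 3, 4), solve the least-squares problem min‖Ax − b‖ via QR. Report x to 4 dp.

x = (-0.1707, -0.8902)

e_1 = v_1/‖v_1‖ = (1, -4, 1, -1)/4.3589 = (0.2294, -0.9177, 0.2294, -0.2294).
r_{12} = e_1·v_2 = -3.6707.
u_2 = v_2 + 3.6707·e_1 = (0.8421, 0.6316, -3.1579, -4.8421).
‖u_2‖ = 5.8759, so e_2 = (0.1433, 0.1075, -0.5374, -0.8241).
Qᵀb = (2.5236, -5.2310).
Back-substitute: x_2 = -5.2310/5.8759 = -0.8902.
x_1 = (2.5236 + 3.6707·(-0.8902))/4.3589 = -0.1707.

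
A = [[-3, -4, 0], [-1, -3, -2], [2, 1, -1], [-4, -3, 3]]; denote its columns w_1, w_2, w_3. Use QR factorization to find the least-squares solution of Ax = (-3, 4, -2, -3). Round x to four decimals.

x = (-4.7579, 3.6737, -4.1000)

w_1 = (-3, -1, 2, -4); ‖w_1‖ = 5.4772, so q_1 = (-0.5477, -0.1826, 0.3651, -0.7303).
q_1·w_2 = (-0.5477)·(-4) + (-0.1826)·(-3) + 0.3651·1 + (-0.7303)·(-3) = 5.2947.
u_2 = w_2 − 5.2947·q_1 = (-1.1000, -2.0333, -0.9333, 0.8667).
‖u_2‖ = 2.6394, so q_2 = (-0.4168, -0.7704, -0.3536, 0.3284).
q_1·w_3 = (-0.5477)·0 + (-0.1826)·(-2) + 0.3651·(-1) + (-0.7303)·3 = -2.1909; q_2·w_3 = (-0.4168)·0 + (-0.7704)·(-2) + (-0.3536)·(-1) + 0.3284·3 = 2.8794.
u_3 = w_3 + 2.1909·q_1 − 2.8794·q_2 = (0.0000, -0.1818, 0.8182, 0.4545).
‖u_3‖ = 0.9535, so q_3 = (0.0000, -0.1907, 0.8581, 0.4767).
Qᵀb = (2.3735, -2.1090, -3.9092).
Back-substitute: x_3 = -3.9092/0.9535 = -4.1000.
x_2 = (-2.1090 − 2.8794·(-4.1000))/2.6394 = 3.6737.
x_1 = (2.3735 − 5.2947·3.6737 + 2.1909·(-4.1000))/5.4772 = -4.7579.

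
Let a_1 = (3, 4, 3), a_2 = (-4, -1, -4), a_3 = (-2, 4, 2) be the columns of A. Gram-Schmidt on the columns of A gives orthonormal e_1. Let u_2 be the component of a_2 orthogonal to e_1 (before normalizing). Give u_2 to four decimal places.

u_2 = (-1.5294, 2.2941, -1.5294)

a_1 = (3, 4, 3); ‖a_1‖ = 5.8310, so e_1 = (0.5145, 0.6860, 0.5145).
e_1·a_2 = 0.5145·(-4) + 0.6860·(-1) + 0.5145·(-4) = -4.8020.
u_2 = a_2 + 4.8020·e_1 = (-1.5294, 2.2941, -1.5294).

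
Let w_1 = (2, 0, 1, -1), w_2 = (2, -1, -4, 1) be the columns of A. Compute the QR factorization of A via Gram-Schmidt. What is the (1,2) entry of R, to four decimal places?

w_1 = (2, 0, 1, -1); ‖w_1‖ = 2.4495, so q_1 = (0.8165, 0.0000, 0.4082, -0.4082).
r_{12} = q_1·w_2 = -0.4082.

r_{12} = -0.4082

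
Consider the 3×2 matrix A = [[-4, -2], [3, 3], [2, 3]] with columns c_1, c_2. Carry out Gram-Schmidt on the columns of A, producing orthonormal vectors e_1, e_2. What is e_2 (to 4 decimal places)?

e_1 = c_1/‖c_1‖ = (-4, 3, 2)/5.3852 = (-0.7428, 0.5571, 0.3714).
r_{12} = e_1·c_2 = 4.2710.
u_2 = c_2 − 4.2710·e_1 = (1.1724, 0.6207, 1.4138).
‖u_2‖ = 1.9387, so e_2 = (0.6047, 0.3202, 0.7292).

e_2 = (0.6047, 0.3202, 0.7292)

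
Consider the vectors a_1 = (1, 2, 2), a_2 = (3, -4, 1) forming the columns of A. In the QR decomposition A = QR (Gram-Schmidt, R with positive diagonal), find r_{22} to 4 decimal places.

q_1 = a_1/‖a_1‖ = (1, 2, 2)/3.0000 = (0.3333, 0.6667, 0.6667).
r_{12} = q_1·a_2 = -1.0000.
u_2 = a_2 + 1.0000·q_1 = (3.3333, -3.3333, 1.6667).
r_{22} = ‖u_2‖ = 5.0000.

r_{22} = 5.0000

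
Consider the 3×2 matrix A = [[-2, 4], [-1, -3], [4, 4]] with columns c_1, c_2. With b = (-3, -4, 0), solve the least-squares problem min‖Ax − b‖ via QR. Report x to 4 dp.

x = (0.5541, -0.1486)

c_1 = (-2, -1, 4); ‖c_1‖ = 4.5826, so e_1 = (-0.4364, -0.2182, 0.8729).
e_1·c_2 = (-0.4364)·4 + (-0.2182)·(-3) + 0.8729·4 = 2.4004.
u_2 = c_2 − 2.4004·e_1 = (5.0476, -2.4762, 1.9048).
‖u_2‖ = 5.9362, so e_2 = (0.8503, -0.4171, 0.3209).
Qᵀb = (2.1822, -0.8824).
Back-substitute: x_2 = -0.8824/5.9362 = -0.1486.
x_1 = (2.1822 − 2.4004·(-0.1486))/4.5826 = 0.5541.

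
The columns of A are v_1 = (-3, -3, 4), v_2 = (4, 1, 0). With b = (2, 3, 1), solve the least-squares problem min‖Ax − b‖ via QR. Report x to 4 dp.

v_1 = (-3, -3, 4); ‖v_1‖ = 5.8310, so e_1 = (-0.5145, -0.5145, 0.6860).
e_1·v_2 = (-0.5145)·4 + (-0.5145)·1 + 0.6860·0 = -2.5725.
u_2 = v_2 + 2.5725·e_1 = (2.6765, -0.3235, 1.7647).
‖u_2‖ = 3.2222, so e_2 = (0.8306, -0.1004, 0.5477).
Qᵀb = (-1.8865, 1.9077).
Back-substitute: x_2 = 1.9077/3.2222 = 0.5921.
x_1 = (-1.8865 + 2.5725·0.5921)/5.8310 = -0.0623.

x = (-0.0623, 0.5921)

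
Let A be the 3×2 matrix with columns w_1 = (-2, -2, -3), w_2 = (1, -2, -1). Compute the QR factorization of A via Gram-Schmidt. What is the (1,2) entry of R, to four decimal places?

r_{12} = 1.2127

w_1 = (-2, -2, -3); ‖w_1‖ = 4.1231, so q_1 = (-0.4851, -0.4851, -0.7276).
r_{12} = q_1·w_2 = 1.2127.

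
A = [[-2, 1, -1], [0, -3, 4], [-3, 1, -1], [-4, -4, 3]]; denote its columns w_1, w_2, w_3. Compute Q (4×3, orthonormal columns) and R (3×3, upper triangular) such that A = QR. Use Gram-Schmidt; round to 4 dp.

Q = [[-0.3714, 0.3681, 0.2634], [0.0000, -0.6279, 0.7776], [-0.5571, 0.4475, 0.3857], [-0.7428, -0.5196, -0.4209]], R = [[5.3852, 2.0426, -1.2999], [0.0000, 4.7778, -4.8861], [0.0000, 0.0000, 1.1986]]

w_1 = (-2, 0, -3, -4); ‖w_1‖ = 5.3852, so q_1 = (-0.3714, 0.0000, -0.5571, -0.7428).
q_1·w_2 = (-0.3714)·1 + 0.0000·(-3) + (-0.5571)·1 + (-0.7428)·(-4) = 2.0426.
u_2 = w_2 − 2.0426·q_1 = (1.7586, -3.0000, 2.1379, -2.4828).
‖u_2‖ = 4.7778, so q_2 = (0.3681, -0.6279, 0.4475, -0.5196).
q_1·w_3 = (-0.3714)·(-1) + 0.0000·4 + (-0.5571)·(-1) + (-0.7428)·3 = -1.2999; q_2·w_3 = 0.3681·(-1) + (-0.6279)·4 + 0.4475·(-1) + (-0.5196)·3 = -4.8861.
u_3 = w_3 + 1.2999·q_1 + 4.8861·q_2 = (0.3157, 0.9320, 0.4622, -0.5045).
‖u_3‖ = 1.1986, so q_3 = (0.2634, 0.7776, 0.3857, -0.4209).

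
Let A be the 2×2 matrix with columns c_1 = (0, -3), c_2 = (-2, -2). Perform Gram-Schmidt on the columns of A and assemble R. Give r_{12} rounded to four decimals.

r_{12} = 2.0000

c_1 = (0, -3); ‖c_1‖ = 3.0000, so e_1 = (0.0000, -1.0000).
r_{12} = e_1·c_2 = 2.0000.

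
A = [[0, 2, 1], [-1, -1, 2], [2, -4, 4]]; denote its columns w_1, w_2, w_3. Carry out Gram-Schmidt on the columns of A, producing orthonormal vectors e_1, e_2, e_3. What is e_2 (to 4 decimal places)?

w_1 = (0, -1, 2); ‖w_1‖ = 2.2361, so e_1 = (0.0000, -0.4472, 0.8944).
e_1·w_2 = 0.0000·2 + (-0.4472)·(-1) + 0.8944·(-4) = -3.1305.
u_2 = w_2 + 3.1305·e_1 = (2.0000, -2.4000, -1.2000).
‖u_2‖ = 3.3466, so e_2 = (0.5976, -0.7171, -0.3586).

e_2 = (0.5976, -0.7171, -0.3586)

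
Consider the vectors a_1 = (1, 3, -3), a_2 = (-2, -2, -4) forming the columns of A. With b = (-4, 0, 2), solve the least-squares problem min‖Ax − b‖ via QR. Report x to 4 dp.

q_1 = a_1/‖a_1‖ = (1, 3, -3)/4.3589 = (0.2294, 0.6882, -0.6882).
r_{12} = q_1·a_2 = 0.9177.
u_2 = a_2 − 0.9177·q_1 = (-2.2105, -2.6316, -3.3684).
‖u_2‖ = 4.8123, so q_2 = (-0.4594, -0.5468, -0.7000).
Qᵀb = (-2.2942, 0.4375).
Back-substitute: x_2 = 0.4375/4.8123 = 0.0909.
x_1 = (-2.2942 − 0.9177·0.0909)/4.3589 = -0.5455.

x = (-0.5455, 0.0909)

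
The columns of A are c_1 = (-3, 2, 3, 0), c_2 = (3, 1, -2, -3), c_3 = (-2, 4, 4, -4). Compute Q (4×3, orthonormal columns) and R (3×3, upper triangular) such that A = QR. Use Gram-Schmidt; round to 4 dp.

q_1 = c_1/‖c_1‖ = (-3, 2, 3, 0)/4.6904 = (-0.6396, 0.4264, 0.6396, 0.0000).
r_{12} = q_1·c_2 = -2.7716.
u_2 = c_2 + 2.7716·q_1 = (1.2273, 2.1818, -0.2273, -3.0000).
‖u_2‖ = 3.9138, so q_2 = (0.3136, 0.5575, -0.0581, -0.7665).
r_{13} = q_1·c_3 = 5.5432; r_{23} = q_2·c_3 = 4.4365.
u_3 = c_3 − 5.5432·q_1 − 4.4365·q_2 = (0.1543, -0.8368, 0.7122, -0.5994).
‖u_3‖ = 1.2612, so q_3 = (0.1224, -0.6635, 0.5647, -0.4753).

Q = [[-0.6396, 0.3136, 0.1224], [0.4264, 0.5575, -0.6635], [0.6396, -0.0581, 0.5647], [0.0000, -0.7665, -0.4753]], R = [[4.6904, -2.7716, 5.5432], [0.0000, 3.9138, 4.4365], [0.0000, 0.0000, 1.2612]]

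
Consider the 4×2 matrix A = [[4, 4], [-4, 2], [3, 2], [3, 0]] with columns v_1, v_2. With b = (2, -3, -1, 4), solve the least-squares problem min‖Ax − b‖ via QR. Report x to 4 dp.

e_1 = v_1/‖v_1‖ = (4, -4, 3, 3)/7.0711 = (0.5657, -0.5657, 0.4243, 0.4243).
r_{12} = e_1·v_2 = 1.9799.
u_2 = v_2 − 1.9799·e_1 = (2.8800, 3.1200, 1.1600, -0.8400).
‖u_2‖ = 4.4811, so e_2 = (0.6427, 0.6963, 0.2589, -0.1875).
Qᵀb = (4.1012, -1.8121).
Back-substitute: x_2 = -1.8121/4.4811 = -0.4044.
x_1 = (4.1012 − 1.9799·(-0.4044))/7.0711 = 0.6932.

x = (0.6932, -0.4044)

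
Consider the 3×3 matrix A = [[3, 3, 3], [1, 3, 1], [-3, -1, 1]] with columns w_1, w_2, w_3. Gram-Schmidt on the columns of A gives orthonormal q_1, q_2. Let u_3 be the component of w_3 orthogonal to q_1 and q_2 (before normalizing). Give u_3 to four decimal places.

w_1 = (3, 1, -3); ‖w_1‖ = 4.3589, so q_1 = (0.6882, 0.2294, -0.6882).
q_1·w_2 = 0.6882·3 + 0.2294·3 + (-0.6882)·(-1) = 3.4412.
u_2 = w_2 − 3.4412·q_1 = (0.6316, 2.2105, 1.3684).
‖u_2‖ = 2.6754, so q_2 = (0.2361, 0.8262, 0.5115).
q_1·w_3 = 0.6882·3 + 0.2294·1 + (-0.6882)·1 = 1.6059; q_2·w_3 = 0.2361·3 + 0.8262·1 + 0.5115·1 = 2.0459.
u_3 = w_3 − 1.6059·q_1 − 2.0459·q_2 = (1.4118, -1.0588, 1.0588).

u_3 = (1.4118, -1.0588, 1.0588)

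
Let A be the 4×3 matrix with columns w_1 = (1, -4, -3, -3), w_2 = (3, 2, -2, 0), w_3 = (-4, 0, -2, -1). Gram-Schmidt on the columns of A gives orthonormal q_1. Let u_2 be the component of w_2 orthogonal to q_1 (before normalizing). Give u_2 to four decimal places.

u_2 = (2.9714, 2.1143, -1.9143, 0.0857)

w_1 = (1, -4, -3, -3); ‖w_1‖ = 5.9161, so q_1 = (0.1690, -0.6761, -0.5071, -0.5071).
q_1·w_2 = 0.1690·3 + (-0.6761)·2 + (-0.5071)·(-2) + (-0.5071)·0 = 0.1690.
u_2 = w_2 − 0.1690·q_1 = (2.9714, 2.1143, -1.9143, 0.0857).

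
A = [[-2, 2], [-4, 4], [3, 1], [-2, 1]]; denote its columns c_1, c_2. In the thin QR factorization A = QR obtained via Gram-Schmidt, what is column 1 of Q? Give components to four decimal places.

q_1 = c_1/‖c_1‖ = (-2, -4, 3, -2)/5.7446 = (-0.3482, -0.6963, 0.5222, -0.3482).

q_1 = (-0.3482, -0.6963, 0.5222, -0.3482)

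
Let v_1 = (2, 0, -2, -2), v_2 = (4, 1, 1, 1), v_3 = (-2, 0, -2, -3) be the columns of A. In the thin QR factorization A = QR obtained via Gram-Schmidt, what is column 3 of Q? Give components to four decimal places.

e_1 = v_1/‖v_1‖ = (2, 0, -2, -2)/3.4641 = (0.5774, 0.0000, -0.5774, -0.5774).
r_{12} = e_1·v_2 = 1.1547.
u_2 = v_2 − 1.1547·e_1 = (3.3333, 1.0000, 1.6667, 1.6667).
‖u_2‖ = 4.2032, so e_2 = (0.7931, 0.2379, 0.3965, 0.3965).
r_{13} = e_1·v_3 = 1.7321; r_{23} = e_2·v_3 = -3.5687.
u_3 = v_3 − 1.7321·e_1 + 3.5687·e_2 = (-0.1698, 0.8491, 0.4151, -0.5849).
‖u_3‖ = 1.1243, so e_3 = (-0.1510, 0.7552, 0.3692, -0.5202).

e_3 = (-0.1510, 0.7552, 0.3692, -0.5202)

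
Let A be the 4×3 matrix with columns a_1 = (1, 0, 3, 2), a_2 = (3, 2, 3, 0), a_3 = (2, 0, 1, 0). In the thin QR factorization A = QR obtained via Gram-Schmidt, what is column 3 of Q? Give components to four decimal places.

q_3 = (0.6801, -0.7013, -0.2125, -0.0213)

a_1 = (1, 0, 3, 2); ‖a_1‖ = 3.7417, so q_1 = (0.2673, 0.0000, 0.8018, 0.5345).
q_1·a_2 = 0.2673·3 + 0.0000·2 + 0.8018·3 + 0.5345·0 = 3.2071.
u_2 = a_2 − 3.2071·q_1 = (2.1429, 2.0000, 0.4286, -1.7143).
‖u_2‖ = 3.4226, so q_2 = (0.6261, 0.5843, 0.1252, -0.5009).
q_1·a_3 = 0.2673·2 + 0.0000·0 + 0.8018·1 + 0.5345·0 = 1.3363; q_2·a_3 = 0.6261·2 + 0.5843·0 + 0.1252·1 + (-0.5009)·0 = 1.3774.
u_3 = a_3 − 1.3363·q_1 − 1.3774·q_2 = (0.7805, -0.8049, -0.2439, -0.0244).
‖u_3‖ = 1.1476, so q_3 = (0.6801, -0.7013, -0.2125, -0.0213).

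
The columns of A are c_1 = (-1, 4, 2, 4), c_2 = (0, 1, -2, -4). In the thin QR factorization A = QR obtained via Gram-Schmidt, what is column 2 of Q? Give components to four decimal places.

c_1 = (-1, 4, 2, 4); ‖c_1‖ = 6.0828, so q_1 = (-0.1644, 0.6576, 0.3288, 0.6576).
q_1·c_2 = (-0.1644)·0 + 0.6576·1 + 0.3288·(-2) + 0.6576·(-4) = -2.6304.
u_2 = c_2 + 2.6304·q_1 = (-0.4324, 2.7297, -1.1351, -2.2703).
‖u_2‖ = 3.7525, so q_2 = (-0.1152, 0.7274, -0.3025, -0.6050).

q_2 = (-0.1152, 0.7274, -0.3025, -0.6050)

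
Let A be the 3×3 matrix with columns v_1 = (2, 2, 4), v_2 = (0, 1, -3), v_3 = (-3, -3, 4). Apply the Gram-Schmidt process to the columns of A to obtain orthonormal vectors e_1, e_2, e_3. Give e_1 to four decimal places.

e_1 = (0.4082, 0.4082, 0.8165)

v_1 = (2, 2, 4); ‖v_1‖ = 4.8990, so e_1 = (0.4082, 0.4082, 0.8165).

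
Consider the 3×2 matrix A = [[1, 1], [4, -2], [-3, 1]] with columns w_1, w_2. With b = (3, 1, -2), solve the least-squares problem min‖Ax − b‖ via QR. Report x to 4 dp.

e_1 = w_1/‖w_1‖ = (1, 4, -3)/5.0990 = (0.1961, 0.7845, -0.5883).
r_{12} = e_1·w_2 = -1.9612.
u_2 = w_2 + 1.9612·e_1 = (1.3846, -0.4615, -0.1538).
‖u_2‖ = 1.4676, so e_2 = (0.9435, -0.3145, -0.1048).
Qᵀb = (2.5495, 2.7255).
Back-substitute: x_2 = 2.7255/1.4676 = 1.8571.
x_1 = (2.5495 + 1.9612·1.8571)/5.0990 = 1.2143.

x = (1.2143, 1.8571)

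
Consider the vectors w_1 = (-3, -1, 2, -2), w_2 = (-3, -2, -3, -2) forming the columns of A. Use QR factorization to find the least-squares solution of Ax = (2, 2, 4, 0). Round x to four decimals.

x = (0.5116, -1.0233)

w_1 = (-3, -1, 2, -2); ‖w_1‖ = 4.2426, so e_1 = (-0.7071, -0.2357, 0.4714, -0.4714).
e_1·w_2 = (-0.7071)·(-3) + (-0.2357)·(-2) + 0.4714·(-3) + (-0.4714)·(-2) = 2.1213.
u_2 = w_2 − 2.1213·e_1 = (-1.5000, -1.5000, -4.0000, -1.0000).
‖u_2‖ = 4.6368, so e_2 = (-0.3235, -0.3235, -0.8627, -0.2157).
Qᵀb = (0.0000, -4.7446).
Back-substitute: x_2 = -4.7446/4.6368 = -1.0233.
x_1 = (0.0000 − 2.1213·(-1.0233))/4.2426 = 0.5116.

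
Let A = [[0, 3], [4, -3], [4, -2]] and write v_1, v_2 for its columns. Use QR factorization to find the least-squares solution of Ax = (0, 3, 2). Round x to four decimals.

x = (0.5921, -0.0526)

e_1 = v_1/‖v_1‖ = (0, 4, 4)/5.6569 = (0.0000, 0.7071, 0.7071).
r_{12} = e_1·v_2 = -3.5355.
u_2 = v_2 + 3.5355·e_1 = (3.0000, -0.5000, 0.5000).
‖u_2‖ = 3.0822, so e_2 = (0.9733, -0.1622, 0.1622).
Qᵀb = (3.5355, -0.1622).
Back-substitute: x_2 = -0.1622/3.0822 = -0.0526.
x_1 = (3.5355 + 3.5355·(-0.0526))/5.6569 = 0.5921.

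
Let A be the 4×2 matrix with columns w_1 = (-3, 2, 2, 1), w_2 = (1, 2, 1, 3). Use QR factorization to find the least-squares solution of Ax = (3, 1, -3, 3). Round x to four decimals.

w_1 = (-3, 2, 2, 1); ‖w_1‖ = 4.2426, so e_1 = (-0.7071, 0.4714, 0.4714, 0.2357).
e_1·w_2 = (-0.7071)·1 + 0.4714·2 + 0.4714·1 + 0.2357·3 = 1.4142.
u_2 = w_2 − 1.4142·e_1 = (2.0000, 1.3333, 0.3333, 2.6667).
‖u_2‖ = 3.6056, so e_2 = (0.5547, 0.3698, 0.0925, 0.7396).
Qᵀb = (-2.3570, 3.9754).
Back-substitute: x_2 = 3.9754/3.6056 = 1.1026.
x_1 = (-2.3570 − 1.4142·1.1026)/4.2426 = -0.9231.

x = (-0.9231, 1.1026)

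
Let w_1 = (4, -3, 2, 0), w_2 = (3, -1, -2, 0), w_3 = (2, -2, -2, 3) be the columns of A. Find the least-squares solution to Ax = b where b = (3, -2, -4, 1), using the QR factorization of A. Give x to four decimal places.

x = (-0.2548, 1.1686, 0.4536)

q_1 = w_1/‖w_1‖ = (4, -3, 2, 0)/5.3852 = (0.7428, -0.5571, 0.3714, 0.0000).
r_{12} = q_1·w_2 = 2.0426.
u_2 = w_2 − 2.0426·q_1 = (1.4828, 0.1379, -2.7586, 0.0000).
‖u_2‖ = 3.1349, so q_2 = (0.4730, 0.0440, -0.8800, 0.0000).
r_{13} = q_1·w_3 = 1.8570; r_{23} = q_2·w_3 = 2.6179.
u_3 = w_3 − 1.8570·q_1 − 2.6179·q_2 = (-0.6175, -1.0807, -0.3860, 3.0000).
‖u_3‖ = 3.2708, so q_3 = (-0.1888, -0.3304, -0.1180, 0.9172).
Qᵀb = (1.8570, 4.8508, 1.4836).
Back-substitute: x_3 = 1.4836/3.2708 = 0.4536.
x_2 = (4.8508 − 2.6179·0.4536)/3.1349 = 1.1686.
x_1 = (1.8570 − 2.0426·1.1686 − 1.8570·0.4536)/5.3852 = -0.2548.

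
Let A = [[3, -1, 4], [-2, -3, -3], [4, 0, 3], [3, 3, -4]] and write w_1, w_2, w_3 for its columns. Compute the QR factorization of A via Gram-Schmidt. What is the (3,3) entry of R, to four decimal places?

w_1 = (3, -2, 4, 3); ‖w_1‖ = 6.1644, so q_1 = (0.4867, -0.3244, 0.6489, 0.4867).
q_1·w_2 = 0.4867·(-1) + (-0.3244)·(-3) + 0.6489·0 + 0.4867·3 = 1.9467.
u_2 = w_2 − 1.9467·q_1 = (-1.9474, -2.3684, -1.2632, 2.0526).
‖u_2‖ = 3.9001, so q_2 = (-0.4993, -0.6073, -0.3239, 0.5263).
q_1·w_3 = 0.4867·4 + (-0.3244)·(-3) + 0.6489·3 + 0.4867·(-4) = 2.9200; q_2·w_3 = (-0.4993)·4 + (-0.6073)·(-3) + (-0.3239)·3 + 0.5263·(-4) = -3.2523.
u_3 = w_3 − 2.9200·q_1 + 3.2523·q_2 = (0.9550, -4.0277, 0.0519, -3.7093).
r_{33} = ‖u_3‖ = 5.5584.

r_{33} = 5.5584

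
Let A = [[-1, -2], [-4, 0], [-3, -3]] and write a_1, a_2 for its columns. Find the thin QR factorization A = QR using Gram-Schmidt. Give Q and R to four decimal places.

q_1 = a_1/‖a_1‖ = (-1, -4, -3)/5.0990 = (-0.1961, -0.7845, -0.5883).
r_{12} = q_1·a_2 = 2.1573.
u_2 = a_2 − 2.1573·q_1 = (-1.5769, 1.6923, -1.7308).
‖u_2‖ = 2.8890, so q_2 = (-0.5458, 0.5858, -0.5991).

Q = [[-0.1961, -0.5458], [-0.7845, 0.5858], [-0.5883, -0.5991]], R = [[5.0990, 2.1573], [0.0000, 2.8890]]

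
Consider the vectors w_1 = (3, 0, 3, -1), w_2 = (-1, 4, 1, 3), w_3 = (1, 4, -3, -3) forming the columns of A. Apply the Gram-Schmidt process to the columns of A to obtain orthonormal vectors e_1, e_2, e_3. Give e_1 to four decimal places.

w_1 = (3, 0, 3, -1); ‖w_1‖ = 4.3589, so e_1 = (0.6882, 0.0000, 0.6882, -0.2294).

e_1 = (0.6882, 0.0000, 0.6882, -0.2294)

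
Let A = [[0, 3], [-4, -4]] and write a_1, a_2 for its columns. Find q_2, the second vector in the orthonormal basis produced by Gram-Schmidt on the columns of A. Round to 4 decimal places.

a_1 = (0, -4); ‖a_1‖ = 4.0000, so q_1 = (0.0000, -1.0000).
q_1·a_2 = 0.0000·3 + (-1.0000)·(-4) = 4.0000.
u_2 = a_2 − 4.0000·q_1 = (3.0000, 0.0000).
‖u_2‖ = 3.0000, so q_2 = (1.0000, 0.0000).

q_2 = (1.0000, 0.0000)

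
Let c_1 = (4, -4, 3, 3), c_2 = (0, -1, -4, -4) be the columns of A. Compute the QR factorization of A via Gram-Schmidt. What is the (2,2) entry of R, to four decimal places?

e_1 = c_1/‖c_1‖ = (4, -4, 3, 3)/7.0711 = (0.5657, -0.5657, 0.4243, 0.4243).
r_{12} = e_1·c_2 = -2.8284.
u_2 = c_2 + 2.8284·e_1 = (1.6000, -2.6000, -2.8000, -2.8000).
r_{22} = ‖u_2‖ = 5.0000.

r_{22} = 5.0000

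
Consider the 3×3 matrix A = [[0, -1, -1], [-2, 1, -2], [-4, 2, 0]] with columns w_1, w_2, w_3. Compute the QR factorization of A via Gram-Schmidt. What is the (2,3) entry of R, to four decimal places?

w_1 = (0, -2, -4); ‖w_1‖ = 4.4721, so q_1 = (0.0000, -0.4472, -0.8944).
q_1·w_2 = 0.0000·(-1) + (-0.4472)·1 + (-0.8944)·2 = -2.2361.
u_2 = w_2 + 2.2361·q_1 = (-1.0000, 0.0000, 0.0000).
‖u_2‖ = 1.0000, so q_2 = (-1.0000, 0.0000, 0.0000).
r_{23} = q_2·w_3 = 1.0000.

r_{23} = 1.0000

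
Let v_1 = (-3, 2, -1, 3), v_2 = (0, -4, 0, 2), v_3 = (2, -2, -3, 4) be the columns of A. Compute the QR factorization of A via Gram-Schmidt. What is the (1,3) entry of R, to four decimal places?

e_1 = v_1/‖v_1‖ = (-3, 2, -1, 3)/4.7958 = (-0.6255, 0.4170, -0.2085, 0.6255).
r_{13} = e_1·v_3 = 1.0426.

r_{13} = 1.0426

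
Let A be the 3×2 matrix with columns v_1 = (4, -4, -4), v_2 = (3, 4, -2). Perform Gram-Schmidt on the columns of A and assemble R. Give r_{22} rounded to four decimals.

r_{22} = 5.3541

e_1 = v_1/‖v_1‖ = (4, -4, -4)/6.9282 = (0.5774, -0.5774, -0.5774).
r_{12} = e_1·v_2 = 0.5774.
u_2 = v_2 − 0.5774·e_1 = (2.6667, 4.3333, -1.6667).
r_{22} = ‖u_2‖ = 5.3541.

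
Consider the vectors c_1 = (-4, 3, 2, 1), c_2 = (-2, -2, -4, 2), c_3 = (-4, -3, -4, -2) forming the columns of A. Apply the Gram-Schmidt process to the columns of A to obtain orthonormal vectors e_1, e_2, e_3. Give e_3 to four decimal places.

e_1 = c_1/‖c_1‖ = (-4, 3, 2, 1)/5.4772 = (-0.7303, 0.5477, 0.3651, 0.1826).
r_{12} = e_1·c_2 = -0.7303.
u_2 = c_2 + 0.7303·e_1 = (-2.5333, -1.6000, -3.7333, 2.1333).
‖u_2‖ = 5.2409, so e_2 = (-0.4834, -0.3053, -0.7124, 0.4071).
r_{13} = e_1·c_3 = -0.5477; r_{23} = e_2·c_3 = 4.8847.
u_3 = c_3 + 0.5477·e_1 − 4.8847·e_2 = (-2.0388, -1.2087, -0.3204, -3.8883).
‖u_3‖ = 4.5651, so e_3 = (-0.4466, -0.2648, -0.0702, -0.8518).

e_3 = (-0.4466, -0.2648, -0.0702, -0.8518)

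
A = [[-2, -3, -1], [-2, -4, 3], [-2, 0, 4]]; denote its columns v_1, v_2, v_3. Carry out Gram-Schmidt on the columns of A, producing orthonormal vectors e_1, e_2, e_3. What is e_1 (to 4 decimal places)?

v_1 = (-2, -2, -2); ‖v_1‖ = 3.4641, so e_1 = (-0.5774, -0.5774, -0.5774).

e_1 = (-0.5774, -0.5774, -0.5774)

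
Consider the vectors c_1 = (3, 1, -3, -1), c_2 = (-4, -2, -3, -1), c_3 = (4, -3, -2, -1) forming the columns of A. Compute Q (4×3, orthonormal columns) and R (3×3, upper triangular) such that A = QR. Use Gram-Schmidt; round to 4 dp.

e_1 = c_1/‖c_1‖ = (3, 1, -3, -1)/4.4721 = (0.6708, 0.2236, -0.6708, -0.2236).
r_{12} = e_1·c_2 = -0.8944.
u_2 = c_2 + 0.8944·e_1 = (-3.4000, -1.8000, -3.6000, -1.2000).
‖u_2‖ = 5.4037, so e_2 = (-0.6292, -0.3331, -0.6662, -0.2221).
r_{13} = e_1·c_3 = 3.5777; r_{23} = e_2·c_3 = 0.0370.
u_3 = c_3 − 3.5777·e_1 − 0.0370·e_2 = (1.6233, -3.7877, 0.4247, -0.1918).
‖u_3‖ = 4.1471, so e_3 = (0.3914, -0.9133, 0.1024, -0.0462).

Q = [[0.6708, -0.6292, 0.3914], [0.2236, -0.3331, -0.9133], [-0.6708, -0.6662, 0.1024], [-0.2236, -0.2221, -0.0462]], R = [[4.4721, -0.8944, 3.5777], [0.0000, 5.4037, 0.0370], [0.0000, 0.0000, 4.1471]]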